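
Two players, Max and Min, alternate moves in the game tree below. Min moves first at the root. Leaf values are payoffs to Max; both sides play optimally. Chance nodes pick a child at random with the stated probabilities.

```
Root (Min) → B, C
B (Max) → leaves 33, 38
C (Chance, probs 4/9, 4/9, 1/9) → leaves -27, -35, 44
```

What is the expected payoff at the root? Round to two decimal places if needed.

B (Max): max(33, 38) = 38
C (Chance): 4/9·-27 + 4/9·-35 + 1/9·44 = -22.67
Root (Min): min(38, -22.67) = -22.67

-22.67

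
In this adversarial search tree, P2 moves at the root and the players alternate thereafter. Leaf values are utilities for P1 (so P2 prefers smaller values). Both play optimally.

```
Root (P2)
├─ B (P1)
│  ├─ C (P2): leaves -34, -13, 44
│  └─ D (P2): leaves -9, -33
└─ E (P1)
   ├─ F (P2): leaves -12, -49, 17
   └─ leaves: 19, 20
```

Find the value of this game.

-33

C (P2): min(-34, -13, 44) = -34
D (P2): min(-9, -33) = -33
B (P1): max(-34, -33) = -33
F (P2): min(-12, -49, 17) = -49
E (P1): max(-49, 19, 20) = 20
Root (P2): min(-33, 20) = -33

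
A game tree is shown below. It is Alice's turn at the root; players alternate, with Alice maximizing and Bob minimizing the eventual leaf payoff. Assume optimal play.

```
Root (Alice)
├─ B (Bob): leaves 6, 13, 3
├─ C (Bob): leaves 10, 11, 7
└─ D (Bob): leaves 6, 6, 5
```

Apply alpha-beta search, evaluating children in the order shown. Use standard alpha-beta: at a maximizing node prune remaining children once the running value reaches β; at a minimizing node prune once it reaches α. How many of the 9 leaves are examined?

7

B [α=-∞,β=+∞]: v=3
C [α=3,β=+∞]: v=7
D [α=7,β=+∞]: v=6 after child 1 ≤ α → α-cutoff, skip 2
Root [α=-∞,β=+∞]: v=7
Leaves evaluated: 7 of 9.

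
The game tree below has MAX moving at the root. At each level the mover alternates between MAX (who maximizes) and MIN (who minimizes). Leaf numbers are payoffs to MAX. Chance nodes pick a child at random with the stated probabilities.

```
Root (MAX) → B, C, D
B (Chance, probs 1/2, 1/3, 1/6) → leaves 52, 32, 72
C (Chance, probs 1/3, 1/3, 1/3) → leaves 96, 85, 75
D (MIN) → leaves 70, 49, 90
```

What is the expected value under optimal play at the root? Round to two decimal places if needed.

B (Chance): 1/2·52 + 1/3·32 + 1/6·72 = 48.67
C (Chance): 1/3·96 + 1/3·85 + 1/3·75 = 85.33
D (MIN): min(70, 49, 90) = 49
Root (MAX): max(48.67, 85.33, 49) = 85.33

85.33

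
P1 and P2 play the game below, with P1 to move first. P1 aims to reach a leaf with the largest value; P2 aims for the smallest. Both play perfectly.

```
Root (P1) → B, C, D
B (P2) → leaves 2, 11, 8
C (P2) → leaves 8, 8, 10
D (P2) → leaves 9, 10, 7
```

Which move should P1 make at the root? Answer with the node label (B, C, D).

B (P2): min(2, 11, 8) = 2
C (P2): min(8, 8, 10) = 8
D (P2): min(9, 10, 7) = 7
Root (P1): max(2, 8, 7) = 8
P1 picks the child with the highest value: C (value 8).

C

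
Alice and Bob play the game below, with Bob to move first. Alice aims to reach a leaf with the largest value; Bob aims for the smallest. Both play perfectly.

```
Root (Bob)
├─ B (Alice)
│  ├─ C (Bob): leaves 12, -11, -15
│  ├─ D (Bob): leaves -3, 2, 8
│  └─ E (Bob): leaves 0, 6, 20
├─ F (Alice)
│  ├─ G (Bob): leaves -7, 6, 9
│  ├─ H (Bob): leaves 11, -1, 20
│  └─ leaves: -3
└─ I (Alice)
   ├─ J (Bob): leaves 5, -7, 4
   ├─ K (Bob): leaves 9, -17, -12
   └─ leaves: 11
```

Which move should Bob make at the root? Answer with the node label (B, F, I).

F

C (Bob): min(12, -11, -15) = -15
D (Bob): min(-3, 2, 8) = -3
E (Bob): min(0, 6, 20) = 0
B (Alice): max(-15, -3, 0) = 0
G (Bob): min(-7, 6, 9) = -7
H (Bob): min(11, -1, 20) = -1
F (Alice): max(-7, -1, -3) = -1
J (Bob): min(5, -7, 4) = -7
K (Bob): min(9, -17, -12) = -17
I (Alice): max(-7, -17, 11) = 11
Root (Bob): min(0, -1, 11) = -1
Bob picks the child with the lowest value: F (value -1).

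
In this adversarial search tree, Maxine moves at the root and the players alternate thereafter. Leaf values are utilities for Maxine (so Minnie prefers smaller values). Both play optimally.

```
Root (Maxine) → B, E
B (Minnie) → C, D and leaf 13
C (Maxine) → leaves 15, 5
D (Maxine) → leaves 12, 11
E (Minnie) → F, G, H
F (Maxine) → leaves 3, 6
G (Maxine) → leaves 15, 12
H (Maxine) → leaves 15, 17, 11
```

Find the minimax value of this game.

C (Maxine): max(15, 5) = 15
D (Maxine): max(12, 11) = 12
B (Minnie): min(15, 12, 13) = 12
F (Maxine): max(3, 6) = 6
G (Maxine): max(15, 12) = 15
H (Maxine): max(15, 17, 11) = 17
E (Minnie): min(6, 15, 17) = 6
Root (Maxine): max(12, 6) = 12

12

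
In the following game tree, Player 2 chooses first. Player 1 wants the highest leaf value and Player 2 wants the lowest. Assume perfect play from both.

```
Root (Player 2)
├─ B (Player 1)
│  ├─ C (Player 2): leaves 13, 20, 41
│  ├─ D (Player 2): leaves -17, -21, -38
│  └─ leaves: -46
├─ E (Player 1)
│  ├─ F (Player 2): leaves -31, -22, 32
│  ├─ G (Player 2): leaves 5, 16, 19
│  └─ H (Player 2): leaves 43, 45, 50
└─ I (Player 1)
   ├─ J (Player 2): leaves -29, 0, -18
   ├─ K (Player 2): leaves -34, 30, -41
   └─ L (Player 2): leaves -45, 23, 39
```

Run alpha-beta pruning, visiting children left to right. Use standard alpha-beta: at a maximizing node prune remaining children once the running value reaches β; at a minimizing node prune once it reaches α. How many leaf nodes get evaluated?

C [α=-∞,β=+∞]: v=13
D [α=13,β=+∞]: v=-17 after child 1 ≤ α → α-cutoff, skip 2
B [α=-∞,β=+∞]: v=13
F [α=-∞,β=13]: v=-31
G [α=-31,β=13]: v=5
H [α=5,β=13]: v=43
E [α=-∞,β=13]: v=43
J [α=-∞,β=13]: v=-29
K [α=-29,β=13]: v=-34 after child 1 ≤ α → α-cutoff, skip 2
L [α=-29,β=13]: v=-45 after child 1 ≤ α → α-cutoff, skip 2
I [α=-∞,β=13]: v=-29
Root [α=-∞,β=+∞]: v=-29
Leaves evaluated: 19 of 25.

19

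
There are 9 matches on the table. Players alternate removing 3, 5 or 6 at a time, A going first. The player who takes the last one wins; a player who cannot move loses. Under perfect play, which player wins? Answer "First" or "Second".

Compute winning (W) and losing (L) positions by backward induction:
i:   0  1  2  3  4  5  6  7  8  9
     L  L  L  W  W  W  W  W  W  L
Position 9 is L, so the second player wins.

Second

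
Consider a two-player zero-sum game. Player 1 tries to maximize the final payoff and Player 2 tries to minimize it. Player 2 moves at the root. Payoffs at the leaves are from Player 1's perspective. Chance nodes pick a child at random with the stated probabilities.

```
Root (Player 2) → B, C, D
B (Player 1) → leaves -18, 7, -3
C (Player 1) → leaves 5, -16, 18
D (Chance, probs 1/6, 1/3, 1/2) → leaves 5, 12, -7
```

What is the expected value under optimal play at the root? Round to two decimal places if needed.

B (Player 1): max(-18, 7, -3) = 7
C (Player 1): max(5, -16, 18) = 18
D (Chance): 1/6·5 + 1/3·12 + 1/2·-7 = 1.33
Root (Player 2): min(7, 18, 1.33) = 1.33

1.33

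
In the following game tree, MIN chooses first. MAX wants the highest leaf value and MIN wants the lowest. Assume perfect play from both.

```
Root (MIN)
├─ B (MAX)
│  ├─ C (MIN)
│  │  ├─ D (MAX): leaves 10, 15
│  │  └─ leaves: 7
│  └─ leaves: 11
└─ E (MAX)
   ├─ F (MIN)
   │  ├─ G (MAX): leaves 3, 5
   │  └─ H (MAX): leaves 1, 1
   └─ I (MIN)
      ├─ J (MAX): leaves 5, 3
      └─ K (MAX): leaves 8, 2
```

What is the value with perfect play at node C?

7

D: max(10, 15) = 15
C: min(15, 7) = 7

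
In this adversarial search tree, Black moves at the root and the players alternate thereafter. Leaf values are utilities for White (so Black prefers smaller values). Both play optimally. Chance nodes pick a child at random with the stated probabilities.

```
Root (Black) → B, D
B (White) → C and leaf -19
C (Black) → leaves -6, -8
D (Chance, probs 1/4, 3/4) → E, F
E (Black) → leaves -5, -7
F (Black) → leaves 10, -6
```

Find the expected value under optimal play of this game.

C (Black): min(-6, -8) = -8
B (White): max(-8, -19) = -8
E (Black): min(-5, -7) = -7
F (Black): min(10, -6) = -6
D (Chance): 1/4·-7 + 3/4·-6 = -6.25
Root (Black): min(-8, -6.25) = -8

-8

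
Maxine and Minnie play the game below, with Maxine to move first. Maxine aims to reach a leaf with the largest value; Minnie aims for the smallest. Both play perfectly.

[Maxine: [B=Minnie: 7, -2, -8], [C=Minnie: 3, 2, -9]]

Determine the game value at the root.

B (Minnie): min(7, -2, -8) = -8
C (Minnie): min(3, 2, -9) = -9
Root (Maxine): max(-8, -9) = -8

-8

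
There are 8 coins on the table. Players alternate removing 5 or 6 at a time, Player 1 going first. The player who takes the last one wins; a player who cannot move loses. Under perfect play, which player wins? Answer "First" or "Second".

Mark each pile size as W (mover wins) or L (mover loses):
i:   0  1  2  3  4  5  6  7  8
     L  L  L  L  L  W  W  W  W
Position 8 is W, so the first player wins.

First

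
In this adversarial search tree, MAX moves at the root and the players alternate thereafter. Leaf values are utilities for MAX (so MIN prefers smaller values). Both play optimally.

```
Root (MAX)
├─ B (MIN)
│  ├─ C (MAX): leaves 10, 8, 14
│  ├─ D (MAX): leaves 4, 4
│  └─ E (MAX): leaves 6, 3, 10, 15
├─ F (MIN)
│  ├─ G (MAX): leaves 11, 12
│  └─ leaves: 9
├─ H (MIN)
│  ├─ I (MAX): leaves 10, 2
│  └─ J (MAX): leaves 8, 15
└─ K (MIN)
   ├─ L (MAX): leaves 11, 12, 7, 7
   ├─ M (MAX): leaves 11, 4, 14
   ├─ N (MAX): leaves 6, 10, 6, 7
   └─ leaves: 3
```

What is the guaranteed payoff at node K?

3

L: max(11, 12, 7, 7) = 12
M: max(11, 4, 14) = 14
N: max(6, 10, 6, 7) = 10
K: min(12, 14, 10, 3) = 3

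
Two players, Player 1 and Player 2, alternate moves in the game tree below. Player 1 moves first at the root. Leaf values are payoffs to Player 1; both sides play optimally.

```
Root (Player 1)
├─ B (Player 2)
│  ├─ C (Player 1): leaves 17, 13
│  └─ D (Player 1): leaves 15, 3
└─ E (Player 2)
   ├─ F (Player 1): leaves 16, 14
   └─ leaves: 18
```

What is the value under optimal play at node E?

F: max(16, 14) = 16
E: min(16, 18) = 16

16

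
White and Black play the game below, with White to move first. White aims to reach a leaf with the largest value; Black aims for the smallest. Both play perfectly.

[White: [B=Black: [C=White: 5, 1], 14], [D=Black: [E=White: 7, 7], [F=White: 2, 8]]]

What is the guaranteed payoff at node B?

5

C: max(5, 1) = 5
B: min(5, 14) = 5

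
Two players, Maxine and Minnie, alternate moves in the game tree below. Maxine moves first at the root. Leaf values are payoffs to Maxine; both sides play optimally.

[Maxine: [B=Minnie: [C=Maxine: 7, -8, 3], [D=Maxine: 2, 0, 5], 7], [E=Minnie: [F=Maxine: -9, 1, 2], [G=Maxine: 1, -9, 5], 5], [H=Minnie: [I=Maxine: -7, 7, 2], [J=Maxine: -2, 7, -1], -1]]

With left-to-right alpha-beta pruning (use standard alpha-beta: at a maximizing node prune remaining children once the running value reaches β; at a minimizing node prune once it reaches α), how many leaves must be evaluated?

C [α=-∞,β=+∞]: v=7
D [α=-∞,β=7]: v=5
B [α=-∞,β=+∞]: v=5
F [α=5,β=+∞]: v=2
E [α=5,β=+∞]: v=2 after child 1 ≤ α → α-cutoff, skip 2
I [α=5,β=+∞]: v=7
J [α=5,β=7]: v=7 after child 2 ≥ β → β-cutoff, skip 1
H [α=5,β=+∞]: v=-1
Root [α=-∞,β=+∞]: v=5
Leaves evaluated: 16 of 21.

16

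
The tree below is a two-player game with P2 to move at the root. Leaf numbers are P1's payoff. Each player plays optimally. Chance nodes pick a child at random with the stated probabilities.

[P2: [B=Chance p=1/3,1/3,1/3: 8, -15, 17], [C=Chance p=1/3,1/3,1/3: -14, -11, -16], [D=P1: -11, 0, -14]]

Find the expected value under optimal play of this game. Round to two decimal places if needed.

B (Chance): 1/3·8 + 1/3·-15 + 1/3·17 = 3.33
C (Chance): 1/3·-14 + 1/3·-11 + 1/3·-16 = -13.67
D (P1): max(-11, 0, -14) = 0
Root (P2): min(3.33, -13.67, 0) = -13.67

-13.67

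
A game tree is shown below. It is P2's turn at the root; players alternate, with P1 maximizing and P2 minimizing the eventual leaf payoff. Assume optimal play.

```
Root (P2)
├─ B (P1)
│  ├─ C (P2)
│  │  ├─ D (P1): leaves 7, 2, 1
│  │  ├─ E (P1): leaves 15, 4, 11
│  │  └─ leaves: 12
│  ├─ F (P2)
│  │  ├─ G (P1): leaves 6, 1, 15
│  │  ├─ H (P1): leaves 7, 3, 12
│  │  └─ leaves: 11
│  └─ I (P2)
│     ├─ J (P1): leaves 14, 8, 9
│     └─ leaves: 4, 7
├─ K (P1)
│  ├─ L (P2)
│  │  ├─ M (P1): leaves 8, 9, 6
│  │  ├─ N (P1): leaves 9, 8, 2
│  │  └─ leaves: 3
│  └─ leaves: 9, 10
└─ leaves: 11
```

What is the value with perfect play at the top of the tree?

10

D (P1): max(7, 2, 1) = 7
E (P1): max(15, 4, 11) = 15
C (P2): min(7, 15, 12) = 7
G (P1): max(6, 1, 15) = 15
H (P1): max(7, 3, 12) = 12
F (P2): min(15, 12, 11) = 11
J (P1): max(14, 8, 9) = 14
I (P2): min(14, 4, 7) = 4
B (P1): max(7, 11, 4) = 11
M (P1): max(8, 9, 6) = 9
N (P1): max(9, 8, 2) = 9
L (P2): min(9, 9, 3) = 3
K (P1): max(3, 9, 10) = 10
Root (P2): min(11, 10, 11) = 10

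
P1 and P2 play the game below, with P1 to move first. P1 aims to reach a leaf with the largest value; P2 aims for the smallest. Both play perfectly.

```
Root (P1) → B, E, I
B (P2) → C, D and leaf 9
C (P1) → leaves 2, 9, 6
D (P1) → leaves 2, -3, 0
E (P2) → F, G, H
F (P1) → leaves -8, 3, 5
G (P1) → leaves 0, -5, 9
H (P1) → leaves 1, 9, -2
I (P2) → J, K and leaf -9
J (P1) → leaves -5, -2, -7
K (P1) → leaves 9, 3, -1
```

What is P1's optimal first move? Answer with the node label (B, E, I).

C (P1): max(2, 9, 6) = 9
D (P1): max(2, -3, 0) = 2
B (P2): min(9, 2, 9) = 2
F (P1): max(-8, 3, 5) = 5
G (P1): max(0, -5, 9) = 9
H (P1): max(1, 9, -2) = 9
E (P2): min(5, 9, 9) = 5
J (P1): max(-5, -2, -7) = -2
K (P1): max(9, 3, -1) = 9
I (P2): min(-2, 9, -9) = -9
Root (P1): max(2, 5, -9) = 5
P1 picks the child with the highest value: E (value 5).

E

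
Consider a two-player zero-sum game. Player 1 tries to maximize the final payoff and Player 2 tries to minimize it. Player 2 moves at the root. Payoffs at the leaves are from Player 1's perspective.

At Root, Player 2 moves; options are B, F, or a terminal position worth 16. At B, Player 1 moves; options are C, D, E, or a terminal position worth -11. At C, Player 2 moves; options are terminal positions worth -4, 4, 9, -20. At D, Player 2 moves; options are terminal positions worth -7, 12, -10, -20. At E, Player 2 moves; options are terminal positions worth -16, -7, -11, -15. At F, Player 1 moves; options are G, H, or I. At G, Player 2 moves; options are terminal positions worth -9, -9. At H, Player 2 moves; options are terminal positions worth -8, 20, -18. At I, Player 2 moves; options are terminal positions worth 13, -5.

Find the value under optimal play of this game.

C (Player 2): min(-4, 4, 9, -20) = -20
D (Player 2): min(-7, 12, -10, -20) = -20
E (Player 2): min(-16, -7, -11, -15) = -16
B (Player 1): max(-20, -20, -16, -11) = -11
G (Player 2): min(-9, -9) = -9
H (Player 2): min(-8, 20, -18) = -18
I (Player 2): min(13, -5) = -5
F (Player 1): max(-9, -18, -5) = -5
Root (Player 2): min(-11, -5, 16) = -11

-11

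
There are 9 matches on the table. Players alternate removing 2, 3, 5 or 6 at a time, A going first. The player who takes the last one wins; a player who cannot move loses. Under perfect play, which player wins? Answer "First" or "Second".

W/L table (W = player to move can force a win):
i:   0  1  2  3  4  5  6  7  8  9
     L  L  W  W  W  W  W  W  L  L
Position 9 is L, so the second player wins.

Second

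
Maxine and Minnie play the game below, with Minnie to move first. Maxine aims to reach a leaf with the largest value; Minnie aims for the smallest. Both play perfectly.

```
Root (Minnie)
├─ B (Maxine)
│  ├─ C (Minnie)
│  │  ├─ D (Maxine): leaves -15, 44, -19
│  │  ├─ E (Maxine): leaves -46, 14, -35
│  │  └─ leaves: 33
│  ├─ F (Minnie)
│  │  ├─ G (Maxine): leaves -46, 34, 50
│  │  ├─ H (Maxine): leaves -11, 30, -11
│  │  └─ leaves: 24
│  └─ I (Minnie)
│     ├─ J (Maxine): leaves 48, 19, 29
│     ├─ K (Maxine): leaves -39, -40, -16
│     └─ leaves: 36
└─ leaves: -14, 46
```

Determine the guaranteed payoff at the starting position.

D (Maxine): max(-15, 44, -19) = 44
E (Maxine): max(-46, 14, -35) = 14
C (Minnie): min(44, 14, 33) = 14
G (Maxine): max(-46, 34, 50) = 50
H (Maxine): max(-11, 30, -11) = 30
F (Minnie): min(50, 30, 24) = 24
J (Maxine): max(48, 19, 29) = 48
K (Maxine): max(-39, -40, -16) = -16
I (Minnie): min(48, -16, 36) = -16
B (Maxine): max(14, 24, -16) = 24
Root (Minnie): min(24, -14, 46) = -14

-14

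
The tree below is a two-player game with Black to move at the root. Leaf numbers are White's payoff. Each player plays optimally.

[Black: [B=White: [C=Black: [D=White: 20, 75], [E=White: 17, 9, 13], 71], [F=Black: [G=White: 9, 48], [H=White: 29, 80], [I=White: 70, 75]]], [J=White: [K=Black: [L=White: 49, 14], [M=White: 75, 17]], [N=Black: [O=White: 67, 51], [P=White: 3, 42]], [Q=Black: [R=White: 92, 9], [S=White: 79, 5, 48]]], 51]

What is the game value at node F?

48

G: max(9, 48) = 48
H: max(29, 80) = 80
I: max(70, 75) = 75
F: min(48, 80, 75) = 48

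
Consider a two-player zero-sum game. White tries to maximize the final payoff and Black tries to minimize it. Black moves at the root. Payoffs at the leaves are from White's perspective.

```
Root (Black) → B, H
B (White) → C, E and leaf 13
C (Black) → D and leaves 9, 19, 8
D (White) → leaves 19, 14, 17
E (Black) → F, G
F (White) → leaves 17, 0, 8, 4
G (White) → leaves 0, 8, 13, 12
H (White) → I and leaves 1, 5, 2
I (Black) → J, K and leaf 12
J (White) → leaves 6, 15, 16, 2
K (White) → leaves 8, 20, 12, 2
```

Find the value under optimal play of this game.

12

D (White): max(19, 14, 17) = 19
C (Black): min(19, 9, 19, 8) = 8
F (White): max(17, 0, 8, 4) = 17
G (White): max(0, 8, 13, 12) = 13
E (Black): min(17, 13) = 13
B (White): max(8, 13, 13) = 13
J (White): max(6, 15, 16, 2) = 16
K (White): max(8, 20, 12, 2) = 20
I (Black): min(16, 20, 12) = 12
H (White): max(12, 1, 5, 2) = 12
Root (Black): min(13, 12) = 12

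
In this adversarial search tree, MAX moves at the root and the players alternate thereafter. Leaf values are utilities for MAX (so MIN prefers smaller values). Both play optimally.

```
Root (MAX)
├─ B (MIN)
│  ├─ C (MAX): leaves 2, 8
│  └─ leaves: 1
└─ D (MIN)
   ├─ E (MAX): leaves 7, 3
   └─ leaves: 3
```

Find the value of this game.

3

C (MAX): max(2, 8) = 8
B (MIN): min(8, 1) = 1
E (MAX): max(7, 3) = 7
D (MIN): min(7, 3) = 3
Root (MAX): max(1, 3) = 3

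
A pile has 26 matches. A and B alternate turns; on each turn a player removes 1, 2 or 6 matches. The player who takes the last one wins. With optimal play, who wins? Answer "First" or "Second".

Compute winning (W) and losing (L) positions by backward induction:
i:   0  1  2  3  4  5  6  7  8  9 10 11 12 13 14 15 16 17 18 19 20 21 22 23 24 25 26
     L  W  W  L  W  W  W  L  W  W  L  W  W  W  L  W  W  L  W  W  W  L  W  W  L  W  W
Position 26 is W, so the first player wins.

First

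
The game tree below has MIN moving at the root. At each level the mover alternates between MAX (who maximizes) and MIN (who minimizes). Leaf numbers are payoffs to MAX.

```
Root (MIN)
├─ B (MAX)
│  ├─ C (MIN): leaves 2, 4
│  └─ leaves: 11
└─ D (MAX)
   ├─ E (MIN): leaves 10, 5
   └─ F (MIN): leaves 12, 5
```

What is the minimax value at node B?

11

C: min(2, 4) = 2
B: max(2, 11) = 11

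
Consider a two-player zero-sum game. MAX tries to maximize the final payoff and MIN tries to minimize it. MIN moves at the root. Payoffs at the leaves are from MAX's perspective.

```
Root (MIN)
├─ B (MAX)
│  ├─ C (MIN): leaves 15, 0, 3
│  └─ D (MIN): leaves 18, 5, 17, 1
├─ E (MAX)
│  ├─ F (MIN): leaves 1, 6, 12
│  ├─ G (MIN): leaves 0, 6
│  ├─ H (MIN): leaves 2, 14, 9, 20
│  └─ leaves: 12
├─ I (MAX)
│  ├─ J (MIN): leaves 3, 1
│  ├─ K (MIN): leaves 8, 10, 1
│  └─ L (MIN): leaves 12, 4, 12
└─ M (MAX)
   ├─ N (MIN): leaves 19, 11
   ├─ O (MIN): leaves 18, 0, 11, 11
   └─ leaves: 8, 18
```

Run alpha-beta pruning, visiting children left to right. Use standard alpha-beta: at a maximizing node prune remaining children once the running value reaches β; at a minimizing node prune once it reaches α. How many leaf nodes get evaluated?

14

C [α=-∞,β=+∞]: v=0
D [α=0,β=+∞]: v=1
B [α=-∞,β=+∞]: v=1
F [α=-∞,β=1]: v=1
E [α=-∞,β=1]: v=1 after child 1 ≥ β → β-cutoff, skip 3
J [α=-∞,β=1]: v=1
I [α=-∞,β=1]: v=1 after child 1 ≥ β → β-cutoff, skip 2
N [α=-∞,β=1]: v=11
M [α=-∞,β=1]: v=11 after child 1 ≥ β → β-cutoff, skip 3
Root [α=-∞,β=+∞]: v=1
Leaves evaluated: 14 of 33.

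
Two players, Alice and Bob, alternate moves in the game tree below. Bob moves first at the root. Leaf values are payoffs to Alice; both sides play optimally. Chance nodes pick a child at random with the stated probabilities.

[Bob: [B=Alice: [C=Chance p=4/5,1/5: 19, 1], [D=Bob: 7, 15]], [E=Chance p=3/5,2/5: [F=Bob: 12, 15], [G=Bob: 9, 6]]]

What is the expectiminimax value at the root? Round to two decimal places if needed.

C (Chance): 4/5·19 + 1/5·1 = 15.4
D (Bob): min(7, 15) = 7
B (Alice): max(15.4, 7) = 15.4
F (Bob): min(12, 15) = 12
G (Bob): min(9, 6) = 6
E (Chance): 3/5·12 + 2/5·6 = 9.6
Root (Bob): min(15.4, 9.6) = 9.6

9.6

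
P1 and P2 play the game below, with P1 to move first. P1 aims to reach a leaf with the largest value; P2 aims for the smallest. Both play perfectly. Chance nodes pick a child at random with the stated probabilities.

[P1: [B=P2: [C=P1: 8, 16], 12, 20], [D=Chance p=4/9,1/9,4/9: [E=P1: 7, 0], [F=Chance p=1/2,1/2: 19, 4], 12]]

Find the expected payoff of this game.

12

C (P1): max(8, 16) = 16
B (P2): min(16, 12, 20) = 12
E (P1): max(7, 0) = 7
F (Chance): 1/2·19 + 1/2·4 = 11.5
D (Chance): 4/9·7 + 1/9·11.5 + 4/9·12 = 9.72
Root (P1): max(12, 9.72) = 12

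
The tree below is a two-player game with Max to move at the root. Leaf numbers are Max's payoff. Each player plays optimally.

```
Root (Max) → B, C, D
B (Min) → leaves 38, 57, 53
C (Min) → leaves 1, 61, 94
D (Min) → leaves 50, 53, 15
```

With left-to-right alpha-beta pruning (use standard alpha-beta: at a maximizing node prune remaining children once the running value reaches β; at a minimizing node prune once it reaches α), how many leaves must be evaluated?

B [α=-∞,β=+∞]: v=38
C [α=38,β=+∞]: v=1 after child 1 ≤ α → α-cutoff, skip 2
D [α=38,β=+∞]: v=15
Root [α=-∞,β=+∞]: v=38
Leaves evaluated: 7 of 9.

7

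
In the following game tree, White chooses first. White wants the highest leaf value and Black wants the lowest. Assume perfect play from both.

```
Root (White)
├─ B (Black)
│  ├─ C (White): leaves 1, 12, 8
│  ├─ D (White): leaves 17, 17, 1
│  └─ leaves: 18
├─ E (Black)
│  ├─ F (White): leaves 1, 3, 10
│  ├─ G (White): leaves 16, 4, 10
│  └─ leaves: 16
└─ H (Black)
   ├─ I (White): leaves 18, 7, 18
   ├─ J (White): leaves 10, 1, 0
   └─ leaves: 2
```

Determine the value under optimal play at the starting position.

C (White): max(1, 12, 8) = 12
D (White): max(17, 17, 1) = 17
B (Black): min(12, 17, 18) = 12
F (White): max(1, 3, 10) = 10
G (White): max(16, 4, 10) = 16
E (Black): min(10, 16, 16) = 10
I (White): max(18, 7, 18) = 18
J (White): max(10, 1, 0) = 10
H (Black): min(18, 10, 2) = 2
Root (White): max(12, 10, 2) = 12

12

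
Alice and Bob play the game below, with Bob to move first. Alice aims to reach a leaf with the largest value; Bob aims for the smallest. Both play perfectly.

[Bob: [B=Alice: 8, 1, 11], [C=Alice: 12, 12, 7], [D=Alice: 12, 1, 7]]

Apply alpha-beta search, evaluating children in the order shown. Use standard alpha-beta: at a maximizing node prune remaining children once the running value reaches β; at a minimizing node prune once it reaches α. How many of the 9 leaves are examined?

B [α=-∞,β=+∞]: v=11
C [α=-∞,β=11]: v=12 after child 1 ≥ β → β-cutoff, skip 2
D [α=-∞,β=11]: v=12 after child 1 ≥ β → β-cutoff, skip 2
Root [α=-∞,β=+∞]: v=11
Leaves evaluated: 5 of 9.

5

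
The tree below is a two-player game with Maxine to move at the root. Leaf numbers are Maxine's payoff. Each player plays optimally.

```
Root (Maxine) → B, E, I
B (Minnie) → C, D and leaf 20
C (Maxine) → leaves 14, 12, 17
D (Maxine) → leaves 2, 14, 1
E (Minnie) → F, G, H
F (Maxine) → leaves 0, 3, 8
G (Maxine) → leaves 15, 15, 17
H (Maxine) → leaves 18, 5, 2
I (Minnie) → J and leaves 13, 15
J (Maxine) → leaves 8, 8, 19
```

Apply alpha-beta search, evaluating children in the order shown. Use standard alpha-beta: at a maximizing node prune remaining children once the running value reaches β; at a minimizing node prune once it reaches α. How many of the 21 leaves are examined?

C [α=-∞,β=+∞]: v=17
D [α=-∞,β=17]: v=14
B [α=-∞,β=+∞]: v=14
F [α=14,β=+∞]: v=8
E [α=14,β=+∞]: v=8 after child 1 ≤ α → α-cutoff, skip 2
J [α=14,β=+∞]: v=19
I [α=14,β=+∞]: v=13 after child 2 ≤ α → α-cutoff, skip 1
Root [α=-∞,β=+∞]: v=14
Leaves evaluated: 14 of 21.

14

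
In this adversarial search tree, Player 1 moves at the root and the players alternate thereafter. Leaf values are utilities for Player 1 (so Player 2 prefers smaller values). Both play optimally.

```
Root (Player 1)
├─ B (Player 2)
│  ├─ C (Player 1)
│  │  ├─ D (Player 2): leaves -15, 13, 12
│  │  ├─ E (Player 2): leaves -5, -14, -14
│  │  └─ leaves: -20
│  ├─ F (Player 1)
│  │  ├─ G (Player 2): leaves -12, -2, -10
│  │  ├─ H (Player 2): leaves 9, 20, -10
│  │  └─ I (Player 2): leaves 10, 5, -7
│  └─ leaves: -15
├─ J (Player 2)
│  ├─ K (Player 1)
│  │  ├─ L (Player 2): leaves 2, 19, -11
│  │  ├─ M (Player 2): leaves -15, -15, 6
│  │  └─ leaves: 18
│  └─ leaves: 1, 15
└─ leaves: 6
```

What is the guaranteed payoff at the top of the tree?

6

D (Player 2): min(-15, 13, 12) = -15
E (Player 2): min(-5, -14, -14) = -14
C (Player 1): max(-15, -14, -20) = -14
G (Player 2): min(-12, -2, -10) = -12
H (Player 2): min(9, 20, -10) = -10
I (Player 2): min(10, 5, -7) = -7
F (Player 1): max(-12, -10, -7) = -7
B (Player 2): min(-14, -7, -15) = -15
L (Player 2): min(2, 19, -11) = -11
M (Player 2): min(-15, -15, 6) = -15
K (Player 1): max(-11, -15, 18) = 18
J (Player 2): min(18, 1, 15) = 1
Root (Player 1): max(-15, 1, 6) = 6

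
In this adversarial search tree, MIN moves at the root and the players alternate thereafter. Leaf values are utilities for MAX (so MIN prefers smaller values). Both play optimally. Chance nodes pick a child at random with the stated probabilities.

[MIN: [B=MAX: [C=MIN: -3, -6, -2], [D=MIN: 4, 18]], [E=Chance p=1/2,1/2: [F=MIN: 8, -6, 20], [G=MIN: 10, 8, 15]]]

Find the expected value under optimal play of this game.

C (MIN): min(-3, -6, -2) = -6
D (MIN): min(4, 18) = 4
B (MAX): max(-6, 4) = 4
F (MIN): min(8, -6, 20) = -6
G (MIN): min(10, 8, 15) = 8
E (Chance): 1/2·-6 + 1/2·8 = 1
Root (MIN): min(4, 1) = 1

1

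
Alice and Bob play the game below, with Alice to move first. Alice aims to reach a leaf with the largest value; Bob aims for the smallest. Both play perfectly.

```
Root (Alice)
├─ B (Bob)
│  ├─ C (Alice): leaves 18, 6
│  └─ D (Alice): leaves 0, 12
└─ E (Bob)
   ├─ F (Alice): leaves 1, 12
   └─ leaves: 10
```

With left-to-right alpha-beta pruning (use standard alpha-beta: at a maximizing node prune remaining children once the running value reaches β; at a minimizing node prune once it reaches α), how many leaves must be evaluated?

6

C [α=-∞,β=+∞]: v=18
D [α=-∞,β=18]: v=12
B [α=-∞,β=+∞]: v=12
F [α=12,β=+∞]: v=12
E [α=12,β=+∞]: v=12 after child 1 ≤ α → α-cutoff, skip 1
Root [α=-∞,β=+∞]: v=12
Leaves evaluated: 6 of 7.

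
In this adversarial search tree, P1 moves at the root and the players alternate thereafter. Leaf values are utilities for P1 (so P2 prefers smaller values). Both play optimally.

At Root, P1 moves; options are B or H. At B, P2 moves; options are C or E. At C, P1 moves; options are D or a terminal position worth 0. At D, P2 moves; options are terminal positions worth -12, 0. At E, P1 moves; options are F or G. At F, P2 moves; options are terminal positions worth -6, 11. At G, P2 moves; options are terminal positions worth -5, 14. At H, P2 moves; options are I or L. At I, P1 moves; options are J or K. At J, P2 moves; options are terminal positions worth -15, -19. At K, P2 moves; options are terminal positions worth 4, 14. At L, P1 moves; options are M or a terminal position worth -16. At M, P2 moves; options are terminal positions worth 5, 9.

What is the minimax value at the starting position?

4

D (P2): min(-12, 0) = -12
C (P1): max(-12, 0) = 0
F (P2): min(-6, 11) = -6
G (P2): min(-5, 14) = -5
E (P1): max(-6, -5) = -5
B (P2): min(0, -5) = -5
J (P2): min(-15, -19) = -19
K (P2): min(4, 14) = 4
I (P1): max(-19, 4) = 4
M (P2): min(5, 9) = 5
L (P1): max(5, -16) = 5
H (P2): min(4, 5) = 4
Root (P1): max(-5, 4) = 4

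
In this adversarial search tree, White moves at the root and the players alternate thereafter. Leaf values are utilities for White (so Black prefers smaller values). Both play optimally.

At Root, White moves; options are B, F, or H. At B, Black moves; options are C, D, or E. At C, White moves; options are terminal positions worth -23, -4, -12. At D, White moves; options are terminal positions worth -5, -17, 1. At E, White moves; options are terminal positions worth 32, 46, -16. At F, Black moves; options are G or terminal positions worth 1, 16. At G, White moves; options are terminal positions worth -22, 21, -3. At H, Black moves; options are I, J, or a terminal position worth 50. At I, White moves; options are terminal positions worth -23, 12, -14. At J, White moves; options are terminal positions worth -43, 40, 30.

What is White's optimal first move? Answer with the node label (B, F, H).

H

C (White): max(-23, -4, -12) = -4
D (White): max(-5, -17, 1) = 1
E (White): max(32, 46, -16) = 46
B (Black): min(-4, 1, 46) = -4
G (White): max(-22, 21, -3) = 21
F (Black): min(21, 1, 16) = 1
I (White): max(-23, 12, -14) = 12
J (White): max(-43, 40, 30) = 40
H (Black): min(12, 40, 50) = 12
Root (White): max(-4, 1, 12) = 12
White picks the child with the highest value: H (value 12).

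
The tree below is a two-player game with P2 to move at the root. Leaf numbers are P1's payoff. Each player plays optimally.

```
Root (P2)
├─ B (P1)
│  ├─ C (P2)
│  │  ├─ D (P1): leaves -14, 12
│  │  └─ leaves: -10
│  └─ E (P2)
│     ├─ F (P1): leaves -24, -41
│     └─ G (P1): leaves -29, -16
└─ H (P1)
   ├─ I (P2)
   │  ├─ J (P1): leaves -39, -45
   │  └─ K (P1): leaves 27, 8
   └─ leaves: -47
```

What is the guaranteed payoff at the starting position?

D (P1): max(-14, 12) = 12
C (P2): min(12, -10) = -10
F (P1): max(-24, -41) = -24
G (P1): max(-29, -16) = -16
E (P2): min(-24, -16) = -24
B (P1): max(-10, -24) = -10
J (P1): max(-39, -45) = -39
K (P1): max(27, 8) = 27
I (P2): min(-39, 27) = -39
H (P1): max(-39, -47) = -39
Root (P2): min(-10, -39) = -39

-39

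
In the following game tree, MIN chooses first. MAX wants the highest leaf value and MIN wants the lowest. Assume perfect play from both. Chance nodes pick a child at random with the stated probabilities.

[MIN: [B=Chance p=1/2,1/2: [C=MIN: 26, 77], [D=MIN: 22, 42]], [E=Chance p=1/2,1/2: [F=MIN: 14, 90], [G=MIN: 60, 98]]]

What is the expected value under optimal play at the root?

24

C (MIN): min(26, 77) = 26
D (MIN): min(22, 42) = 22
B (Chance): 1/2·26 + 1/2·22 = 24
F (MIN): min(14, 90) = 14
G (MIN): min(60, 98) = 60
E (Chance): 1/2·14 + 1/2·60 = 37
Root (MIN): min(24, 37) = 24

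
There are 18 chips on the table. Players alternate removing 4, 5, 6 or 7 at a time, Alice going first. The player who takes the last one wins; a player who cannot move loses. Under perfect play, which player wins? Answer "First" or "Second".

i:   0  1  2  3  4  5  6  7  8  9 10 11 12 13 14 15 16 17 18
     L  L  L  L  W  W  W  W  W  W  W  L  L  L  L  W  W  W  W
Position 18 is W, so the first player wins.

First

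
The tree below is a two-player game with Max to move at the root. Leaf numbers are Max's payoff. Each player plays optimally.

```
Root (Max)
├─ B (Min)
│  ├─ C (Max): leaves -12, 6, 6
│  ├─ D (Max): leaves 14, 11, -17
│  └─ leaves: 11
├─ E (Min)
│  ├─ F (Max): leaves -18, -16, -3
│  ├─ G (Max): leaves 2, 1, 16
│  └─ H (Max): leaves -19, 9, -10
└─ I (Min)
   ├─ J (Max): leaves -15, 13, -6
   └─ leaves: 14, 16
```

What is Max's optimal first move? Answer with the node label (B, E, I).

I

C (Max): max(-12, 6, 6) = 6
D (Max): max(14, 11, -17) = 14
B (Min): min(6, 14, 11) = 6
F (Max): max(-18, -16, -3) = -3
G (Max): max(2, 1, 16) = 16
H (Max): max(-19, 9, -10) = 9
E (Min): min(-3, 16, 9) = -3
J (Max): max(-15, 13, -6) = 13
I (Min): min(13, 14, 16) = 13
Root (Max): max(6, -3, 13) = 13
Max picks the child with the highest value: I (value 13).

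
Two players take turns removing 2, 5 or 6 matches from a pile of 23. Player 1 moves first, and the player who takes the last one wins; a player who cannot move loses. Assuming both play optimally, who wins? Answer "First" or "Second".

Positions where the player to move wins (W) vs loses (L):
i:   0  1  2  3  4  5  6  7  8  9 10 11 12 13 14 15 16 17 18 19 20 21 22 23
     L  L  W  W  L  W  W  W  L  W  W  L  L  W  W  L  W  W  W  L  W  W  L  L
Position 23 is L, so the second player wins.

Second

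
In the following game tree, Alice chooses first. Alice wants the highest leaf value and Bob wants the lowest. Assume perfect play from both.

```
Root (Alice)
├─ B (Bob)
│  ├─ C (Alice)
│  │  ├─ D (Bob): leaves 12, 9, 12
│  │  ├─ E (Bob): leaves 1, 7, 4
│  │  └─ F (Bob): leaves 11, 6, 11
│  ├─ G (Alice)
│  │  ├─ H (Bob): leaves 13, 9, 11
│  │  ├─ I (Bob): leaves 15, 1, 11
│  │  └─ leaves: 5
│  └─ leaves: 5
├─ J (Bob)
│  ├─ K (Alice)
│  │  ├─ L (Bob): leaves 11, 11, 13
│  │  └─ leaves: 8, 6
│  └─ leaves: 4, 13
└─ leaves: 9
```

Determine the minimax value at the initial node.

9

D (Bob): min(12, 9, 12) = 9
E (Bob): min(1, 7, 4) = 1
F (Bob): min(11, 6, 11) = 6
C (Alice): max(9, 1, 6) = 9
H (Bob): min(13, 9, 11) = 9
I (Bob): min(15, 1, 11) = 1
G (Alice): max(9, 1, 5) = 9
B (Bob): min(9, 9, 5) = 5
L (Bob): min(11, 11, 13) = 11
K (Alice): max(11, 8, 6) = 11
J (Bob): min(11, 4, 13) = 4
Root (Alice): max(5, 4, 9) = 9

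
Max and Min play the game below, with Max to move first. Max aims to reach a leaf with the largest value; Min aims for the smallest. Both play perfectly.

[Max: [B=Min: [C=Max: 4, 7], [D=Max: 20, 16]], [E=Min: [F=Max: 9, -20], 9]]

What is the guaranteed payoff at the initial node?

9

C (Max): max(4, 7) = 7
D (Max): max(20, 16) = 20
B (Min): min(7, 20) = 7
F (Max): max(9, -20) = 9
E (Min): min(9, 9) = 9
Root (Max): max(7, 9) = 9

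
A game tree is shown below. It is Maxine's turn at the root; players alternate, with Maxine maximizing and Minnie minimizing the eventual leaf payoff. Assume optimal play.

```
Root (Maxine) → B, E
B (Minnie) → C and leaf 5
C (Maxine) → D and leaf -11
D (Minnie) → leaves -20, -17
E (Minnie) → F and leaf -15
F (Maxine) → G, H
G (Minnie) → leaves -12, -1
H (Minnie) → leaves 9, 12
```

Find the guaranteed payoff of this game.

-11

D (Minnie): min(-20, -17) = -20
C (Maxine): max(-20, -11) = -11
B (Minnie): min(-11, 5) = -11
G (Minnie): min(-12, -1) = -12
H (Minnie): min(9, 12) = 9
F (Maxine): max(-12, 9) = 9
E (Minnie): min(9, -15) = -15
Root (Maxine): max(-11, -15) = -11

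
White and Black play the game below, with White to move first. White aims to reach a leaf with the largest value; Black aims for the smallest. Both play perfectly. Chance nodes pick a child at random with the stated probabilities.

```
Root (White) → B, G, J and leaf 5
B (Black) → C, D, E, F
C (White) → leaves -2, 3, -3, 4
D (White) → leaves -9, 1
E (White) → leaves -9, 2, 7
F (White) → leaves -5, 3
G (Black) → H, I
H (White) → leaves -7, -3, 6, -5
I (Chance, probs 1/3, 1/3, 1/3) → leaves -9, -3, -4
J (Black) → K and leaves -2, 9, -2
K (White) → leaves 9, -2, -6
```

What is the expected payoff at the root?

C (White): max(-2, 3, -3, 4) = 4
D (White): max(-9, 1) = 1
E (White): max(-9, 2, 7) = 7
F (White): max(-5, 3) = 3
B (Black): min(4, 1, 7, 3) = 1
H (White): max(-7, -3, 6, -5) = 6
I (Chance): 1/3·-9 + 1/3·-3 + 1/3·-4 = -5.33
G (Black): min(6, -5.33) = -5.33
K (White): max(9, -2, -6) = 9
J (Black): min(9, -2, 9, -2) = -2
Root (White): max(1, -5.33, -2, 5) = 5

5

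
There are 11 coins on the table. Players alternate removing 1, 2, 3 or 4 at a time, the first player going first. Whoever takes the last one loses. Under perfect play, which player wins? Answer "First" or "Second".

Second

Positions where the player to move wins (W) vs loses (L):
i:   0  1  2  3  4  5  6  7  8  9 10 11
     W  L  W  W  W  W  L  W  W  W  W  L
Position 11 is L, so the second player wins.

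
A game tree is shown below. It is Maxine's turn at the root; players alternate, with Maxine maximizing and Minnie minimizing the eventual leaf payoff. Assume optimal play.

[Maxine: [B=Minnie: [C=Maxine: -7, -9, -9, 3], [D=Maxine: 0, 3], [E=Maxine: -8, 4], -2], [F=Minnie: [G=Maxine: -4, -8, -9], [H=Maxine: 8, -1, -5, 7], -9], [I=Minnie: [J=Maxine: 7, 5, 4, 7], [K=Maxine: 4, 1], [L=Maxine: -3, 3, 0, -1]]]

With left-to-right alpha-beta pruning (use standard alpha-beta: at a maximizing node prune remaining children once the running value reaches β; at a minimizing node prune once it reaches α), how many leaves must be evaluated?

C [α=-∞,β=+∞]: v=3
D [α=-∞,β=3]: v=3
E [α=-∞,β=3]: v=4
B [α=-∞,β=+∞]: v=-2
G [α=-2,β=+∞]: v=-4
F [α=-2,β=+∞]: v=-4 after child 1 ≤ α → α-cutoff, skip 2
J [α=-2,β=+∞]: v=7
K [α=-2,β=7]: v=4
L [α=-2,β=4]: v=3
I [α=-2,β=+∞]: v=3
Root [α=-∞,β=+∞]: v=3
Leaves evaluated: 22 of 27.

22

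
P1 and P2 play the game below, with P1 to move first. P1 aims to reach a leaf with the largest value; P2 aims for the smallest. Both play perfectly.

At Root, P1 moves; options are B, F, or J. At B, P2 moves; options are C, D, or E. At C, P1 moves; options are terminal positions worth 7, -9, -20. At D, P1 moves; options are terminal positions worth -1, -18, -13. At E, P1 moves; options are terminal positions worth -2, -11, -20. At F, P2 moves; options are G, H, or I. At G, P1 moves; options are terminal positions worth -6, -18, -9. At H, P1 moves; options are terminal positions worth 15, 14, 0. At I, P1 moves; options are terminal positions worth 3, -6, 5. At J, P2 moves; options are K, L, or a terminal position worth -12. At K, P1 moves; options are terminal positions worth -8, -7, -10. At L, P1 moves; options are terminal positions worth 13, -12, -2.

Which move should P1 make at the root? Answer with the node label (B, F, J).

B

C (P1): max(7, -9, -20) = 7
D (P1): max(-1, -18, -13) = -1
E (P1): max(-2, -11, -20) = -2
B (P2): min(7, -1, -2) = -2
G (P1): max(-6, -18, -9) = -6
H (P1): max(15, 14, 0) = 15
I (P1): max(3, -6, 5) = 5
F (P2): min(-6, 15, 5) = -6
K (P1): max(-8, -7, -10) = -7
L (P1): max(13, -12, -2) = 13
J (P2): min(-7, 13, -12) = -12
Root (P1): max(-2, -6, -12) = -2
P1 picks the child with the highest value: B (value -2).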